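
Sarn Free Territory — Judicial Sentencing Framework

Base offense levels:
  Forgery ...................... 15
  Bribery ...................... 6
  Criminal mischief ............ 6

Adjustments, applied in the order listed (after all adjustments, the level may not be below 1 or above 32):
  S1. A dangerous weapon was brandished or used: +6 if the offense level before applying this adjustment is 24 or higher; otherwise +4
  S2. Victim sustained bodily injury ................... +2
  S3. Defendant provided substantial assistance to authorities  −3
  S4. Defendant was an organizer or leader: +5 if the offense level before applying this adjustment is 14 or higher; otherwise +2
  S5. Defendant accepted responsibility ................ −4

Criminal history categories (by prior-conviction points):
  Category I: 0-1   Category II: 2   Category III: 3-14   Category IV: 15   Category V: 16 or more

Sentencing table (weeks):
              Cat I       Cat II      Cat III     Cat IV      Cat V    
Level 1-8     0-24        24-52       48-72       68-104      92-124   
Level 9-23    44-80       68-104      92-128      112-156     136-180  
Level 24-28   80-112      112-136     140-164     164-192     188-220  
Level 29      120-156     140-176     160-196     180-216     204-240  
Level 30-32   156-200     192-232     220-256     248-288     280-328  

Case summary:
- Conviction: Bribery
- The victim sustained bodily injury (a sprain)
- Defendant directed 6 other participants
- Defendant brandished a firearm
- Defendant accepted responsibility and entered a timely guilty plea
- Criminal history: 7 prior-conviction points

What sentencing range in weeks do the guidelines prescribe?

92-128 weeks

Base offense level for bribery: 6.
S1 applies (level before this adjustment is 6 < 24, so +4): 6 + 4 = 10.
S2 applies: 10 + 2 = 12.
S3 does not apply.
S4 applies (level before this adjustment is 12 < 14, so +2): 12 + 2 = 14.
S5 applies: 14 − 4 = 10.
Final offense level: 10.
Criminal history: 7 prior points → Category III (3-14).
Level 10 falls in the 9-23 band.
Grid: Level 9-23 × Category III = 92-128 weeks.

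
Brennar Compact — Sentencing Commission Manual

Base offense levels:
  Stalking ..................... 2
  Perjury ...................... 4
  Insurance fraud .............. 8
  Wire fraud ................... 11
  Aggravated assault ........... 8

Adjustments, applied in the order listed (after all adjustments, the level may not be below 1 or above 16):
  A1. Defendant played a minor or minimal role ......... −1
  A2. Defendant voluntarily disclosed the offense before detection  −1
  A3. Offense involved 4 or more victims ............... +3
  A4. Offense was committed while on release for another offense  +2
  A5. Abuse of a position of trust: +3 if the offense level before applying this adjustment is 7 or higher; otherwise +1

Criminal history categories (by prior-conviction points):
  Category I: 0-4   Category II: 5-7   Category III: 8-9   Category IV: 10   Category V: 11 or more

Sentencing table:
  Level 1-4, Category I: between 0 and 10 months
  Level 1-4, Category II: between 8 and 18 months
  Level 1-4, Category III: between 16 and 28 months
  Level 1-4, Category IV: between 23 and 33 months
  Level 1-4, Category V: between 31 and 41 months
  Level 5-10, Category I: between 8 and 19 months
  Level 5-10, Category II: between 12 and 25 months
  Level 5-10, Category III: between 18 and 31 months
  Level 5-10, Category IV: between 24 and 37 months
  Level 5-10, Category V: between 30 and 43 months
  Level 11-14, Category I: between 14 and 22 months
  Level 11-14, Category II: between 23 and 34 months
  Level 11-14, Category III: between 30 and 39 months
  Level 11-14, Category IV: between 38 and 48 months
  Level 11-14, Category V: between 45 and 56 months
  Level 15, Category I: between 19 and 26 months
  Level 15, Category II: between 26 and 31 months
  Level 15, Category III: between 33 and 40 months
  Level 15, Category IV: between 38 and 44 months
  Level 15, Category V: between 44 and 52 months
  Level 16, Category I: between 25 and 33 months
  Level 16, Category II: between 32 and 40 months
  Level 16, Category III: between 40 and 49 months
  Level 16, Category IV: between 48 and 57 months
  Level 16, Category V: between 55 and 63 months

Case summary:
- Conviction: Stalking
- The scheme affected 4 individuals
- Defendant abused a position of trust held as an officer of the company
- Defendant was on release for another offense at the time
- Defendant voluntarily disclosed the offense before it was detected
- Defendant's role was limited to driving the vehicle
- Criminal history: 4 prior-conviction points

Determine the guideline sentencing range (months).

Base offense level for stalking: 2.
A1 applies: 2 − 1 = 1.
A2 applies: 1 − 1 = 0.
A3 applies: 0 + 3 = 3.
A4 applies: 3 + 2 = 5.
A5 applies (level before this adjustment is 5 < 7, so +1): 5 + 1 = 6.
Final offense level: 6.
Criminal history: 4 prior points → Category I (0-4).
Level 6 falls in the 5-10 band.
Grid: Level 5-10 × Category I = 8-19 months.

8-19 months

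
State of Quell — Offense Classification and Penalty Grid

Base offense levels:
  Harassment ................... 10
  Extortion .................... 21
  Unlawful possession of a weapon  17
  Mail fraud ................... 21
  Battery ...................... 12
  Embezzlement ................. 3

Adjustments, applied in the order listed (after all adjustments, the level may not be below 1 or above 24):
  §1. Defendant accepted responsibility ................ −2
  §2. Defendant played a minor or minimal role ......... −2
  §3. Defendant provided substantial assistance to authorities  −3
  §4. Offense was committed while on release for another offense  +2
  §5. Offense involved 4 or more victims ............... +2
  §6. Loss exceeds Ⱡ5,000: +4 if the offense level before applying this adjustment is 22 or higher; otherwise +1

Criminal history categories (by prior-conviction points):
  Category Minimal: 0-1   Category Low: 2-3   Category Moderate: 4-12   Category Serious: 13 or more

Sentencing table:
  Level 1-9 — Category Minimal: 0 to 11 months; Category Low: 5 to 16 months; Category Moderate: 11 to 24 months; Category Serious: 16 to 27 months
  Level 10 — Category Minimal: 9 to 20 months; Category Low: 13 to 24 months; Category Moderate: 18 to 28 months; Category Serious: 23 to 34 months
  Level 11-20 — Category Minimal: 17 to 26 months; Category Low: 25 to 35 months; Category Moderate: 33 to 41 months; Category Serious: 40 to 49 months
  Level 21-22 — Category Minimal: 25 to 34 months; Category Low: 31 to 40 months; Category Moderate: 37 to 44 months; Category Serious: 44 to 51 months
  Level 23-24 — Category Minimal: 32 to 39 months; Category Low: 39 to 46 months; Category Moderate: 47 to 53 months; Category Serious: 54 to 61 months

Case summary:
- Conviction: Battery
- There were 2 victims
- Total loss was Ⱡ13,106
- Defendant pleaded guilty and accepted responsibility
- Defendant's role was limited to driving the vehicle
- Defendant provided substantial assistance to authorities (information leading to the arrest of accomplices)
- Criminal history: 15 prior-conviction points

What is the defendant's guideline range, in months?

16-27 months

Base offense level for battery: 12.
§1 applies: 12 − 2 = 10.
§2 applies: 10 − 2 = 8.
§3 applies: 8 − 3 = 5.
§5 does not apply.
§6 applies (level before this adjustment is 5 < 22, so +1): 5 + 1 = 6.
Final offense level: 6.
Criminal history: 15 prior points → Category Serious (13+).
Level 6 falls in the 1-9 band.
Grid: Level 1-9 × Category Serious = 16-27 months.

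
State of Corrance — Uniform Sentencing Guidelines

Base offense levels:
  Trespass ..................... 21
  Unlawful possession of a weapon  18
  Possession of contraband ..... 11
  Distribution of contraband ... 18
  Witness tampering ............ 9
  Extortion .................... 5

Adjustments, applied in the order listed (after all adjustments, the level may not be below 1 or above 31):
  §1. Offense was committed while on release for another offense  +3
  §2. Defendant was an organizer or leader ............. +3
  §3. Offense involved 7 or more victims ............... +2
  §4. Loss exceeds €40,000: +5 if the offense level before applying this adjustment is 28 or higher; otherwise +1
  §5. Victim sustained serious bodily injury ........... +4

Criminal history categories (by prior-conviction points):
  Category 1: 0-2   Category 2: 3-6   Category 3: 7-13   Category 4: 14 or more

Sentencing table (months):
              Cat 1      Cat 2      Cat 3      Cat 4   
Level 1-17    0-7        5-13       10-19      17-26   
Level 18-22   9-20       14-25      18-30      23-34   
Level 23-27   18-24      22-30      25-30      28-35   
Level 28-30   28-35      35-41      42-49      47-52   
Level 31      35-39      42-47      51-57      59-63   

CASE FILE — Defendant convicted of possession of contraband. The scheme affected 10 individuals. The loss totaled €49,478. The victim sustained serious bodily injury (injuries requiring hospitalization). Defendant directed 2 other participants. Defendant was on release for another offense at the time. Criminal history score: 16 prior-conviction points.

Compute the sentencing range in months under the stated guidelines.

Base offense level for possession of contraband: 11.
§1 applies: 11 + 3 = 14.
§2 applies: 14 + 3 = 17.
§3 applies: 17 + 2 = 19.
§4 applies (level before this adjustment is 19 < 28, so +1): 19 + 1 = 20.
§5 applies: 20 + 4 = 24.
Final offense level: 24.
Criminal history: 16 prior points → Category 4 (14+).
Level 24 falls in the 23-27 band.
Grid: Level 23-27 × Category 4 = 28-35 months.

28-35 months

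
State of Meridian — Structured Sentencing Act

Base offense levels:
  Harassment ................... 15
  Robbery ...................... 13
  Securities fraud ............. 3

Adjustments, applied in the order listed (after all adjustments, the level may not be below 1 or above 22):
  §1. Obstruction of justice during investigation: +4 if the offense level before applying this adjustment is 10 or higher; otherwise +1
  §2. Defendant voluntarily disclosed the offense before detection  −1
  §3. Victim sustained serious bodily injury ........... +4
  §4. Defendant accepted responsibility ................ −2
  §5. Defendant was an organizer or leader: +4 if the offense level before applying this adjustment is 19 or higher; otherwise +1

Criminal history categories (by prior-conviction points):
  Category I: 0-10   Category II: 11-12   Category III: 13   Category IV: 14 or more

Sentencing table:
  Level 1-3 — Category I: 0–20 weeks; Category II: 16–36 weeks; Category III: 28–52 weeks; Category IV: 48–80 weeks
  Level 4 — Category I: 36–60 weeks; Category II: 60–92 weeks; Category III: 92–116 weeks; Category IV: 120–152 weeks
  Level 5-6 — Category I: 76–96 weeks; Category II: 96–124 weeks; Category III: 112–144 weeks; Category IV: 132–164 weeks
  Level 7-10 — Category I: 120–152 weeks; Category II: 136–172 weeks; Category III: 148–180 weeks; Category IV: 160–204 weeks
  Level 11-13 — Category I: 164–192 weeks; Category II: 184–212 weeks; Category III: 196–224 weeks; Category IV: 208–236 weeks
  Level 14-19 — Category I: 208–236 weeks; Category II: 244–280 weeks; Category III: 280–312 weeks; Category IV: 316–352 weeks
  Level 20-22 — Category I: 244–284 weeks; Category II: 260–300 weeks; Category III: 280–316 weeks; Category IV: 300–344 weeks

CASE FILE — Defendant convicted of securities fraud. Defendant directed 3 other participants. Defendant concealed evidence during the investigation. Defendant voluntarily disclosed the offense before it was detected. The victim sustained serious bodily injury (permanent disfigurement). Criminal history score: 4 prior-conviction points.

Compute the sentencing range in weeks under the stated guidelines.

120-152 weeks

Base offense level for securities fraud: 3.
§1 applies (level before this adjustment is 3 < 10, so +1): 3 + 1 = 4.
§2 applies: 4 − 1 = 3.
§3 applies: 3 + 4 = 7.
§4 does not apply.
§5 applies (level before this adjustment is 7 < 19, so +1): 7 + 1 = 8.
Final offense level: 8.
Criminal history: 4 prior points → Category I (0-10).
Level 8 falls in the 7-10 band.
Grid: Level 7-10 × Category I = 120-152 weeks.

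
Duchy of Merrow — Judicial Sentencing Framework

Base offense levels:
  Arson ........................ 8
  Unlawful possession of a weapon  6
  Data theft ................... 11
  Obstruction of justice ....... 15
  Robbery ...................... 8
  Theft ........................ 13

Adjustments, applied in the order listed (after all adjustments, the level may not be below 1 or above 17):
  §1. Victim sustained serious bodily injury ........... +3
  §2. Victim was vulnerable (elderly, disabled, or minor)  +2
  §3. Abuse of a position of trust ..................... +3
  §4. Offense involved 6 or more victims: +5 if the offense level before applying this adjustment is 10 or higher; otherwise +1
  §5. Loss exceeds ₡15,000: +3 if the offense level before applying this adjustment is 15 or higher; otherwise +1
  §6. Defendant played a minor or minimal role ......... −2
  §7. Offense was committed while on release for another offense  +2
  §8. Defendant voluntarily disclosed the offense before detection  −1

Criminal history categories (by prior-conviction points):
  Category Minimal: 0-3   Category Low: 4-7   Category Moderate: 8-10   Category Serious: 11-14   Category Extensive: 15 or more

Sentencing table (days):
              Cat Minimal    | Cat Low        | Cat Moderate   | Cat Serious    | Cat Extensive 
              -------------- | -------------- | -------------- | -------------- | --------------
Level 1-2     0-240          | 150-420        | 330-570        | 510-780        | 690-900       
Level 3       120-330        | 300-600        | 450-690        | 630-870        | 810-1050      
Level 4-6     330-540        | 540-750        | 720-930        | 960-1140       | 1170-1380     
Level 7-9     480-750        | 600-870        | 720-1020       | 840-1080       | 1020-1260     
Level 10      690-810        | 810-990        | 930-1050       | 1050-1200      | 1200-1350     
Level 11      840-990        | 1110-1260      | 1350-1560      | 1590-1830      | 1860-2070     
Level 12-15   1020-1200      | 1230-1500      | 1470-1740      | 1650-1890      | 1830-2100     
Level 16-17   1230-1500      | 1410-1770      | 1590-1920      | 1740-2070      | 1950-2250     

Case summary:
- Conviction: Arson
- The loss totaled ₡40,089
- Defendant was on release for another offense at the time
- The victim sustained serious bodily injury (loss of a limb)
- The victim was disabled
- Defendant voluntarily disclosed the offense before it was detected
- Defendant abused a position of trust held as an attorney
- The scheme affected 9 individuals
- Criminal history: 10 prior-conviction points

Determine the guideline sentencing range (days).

Base offense level for arson: 8.
§1 applies: 8 + 3 = 11.
§2 applies: 11 + 2 = 13.
§3 applies: 13 + 3 = 16.
§4 applies (level before this adjustment is 16 ≥ 10, so +5): 16 + 5 = 21.
§5 applies (level before this adjustment is 21 ≥ 15, so +3): 21 + 3 = 24.
§7 applies: 24 + 2 = 26.
§8 applies: 26 − 1 = 25.
Level 25 exceeds the maximum of 17; capped at 17.
Final offense level: 17.
Criminal history: 10 prior points → Category Moderate (8-10).
Level 17 falls in the 16-17 band.
Grid: Level 16-17 × Category Moderate = 1590-1920 days.

1590-1920 days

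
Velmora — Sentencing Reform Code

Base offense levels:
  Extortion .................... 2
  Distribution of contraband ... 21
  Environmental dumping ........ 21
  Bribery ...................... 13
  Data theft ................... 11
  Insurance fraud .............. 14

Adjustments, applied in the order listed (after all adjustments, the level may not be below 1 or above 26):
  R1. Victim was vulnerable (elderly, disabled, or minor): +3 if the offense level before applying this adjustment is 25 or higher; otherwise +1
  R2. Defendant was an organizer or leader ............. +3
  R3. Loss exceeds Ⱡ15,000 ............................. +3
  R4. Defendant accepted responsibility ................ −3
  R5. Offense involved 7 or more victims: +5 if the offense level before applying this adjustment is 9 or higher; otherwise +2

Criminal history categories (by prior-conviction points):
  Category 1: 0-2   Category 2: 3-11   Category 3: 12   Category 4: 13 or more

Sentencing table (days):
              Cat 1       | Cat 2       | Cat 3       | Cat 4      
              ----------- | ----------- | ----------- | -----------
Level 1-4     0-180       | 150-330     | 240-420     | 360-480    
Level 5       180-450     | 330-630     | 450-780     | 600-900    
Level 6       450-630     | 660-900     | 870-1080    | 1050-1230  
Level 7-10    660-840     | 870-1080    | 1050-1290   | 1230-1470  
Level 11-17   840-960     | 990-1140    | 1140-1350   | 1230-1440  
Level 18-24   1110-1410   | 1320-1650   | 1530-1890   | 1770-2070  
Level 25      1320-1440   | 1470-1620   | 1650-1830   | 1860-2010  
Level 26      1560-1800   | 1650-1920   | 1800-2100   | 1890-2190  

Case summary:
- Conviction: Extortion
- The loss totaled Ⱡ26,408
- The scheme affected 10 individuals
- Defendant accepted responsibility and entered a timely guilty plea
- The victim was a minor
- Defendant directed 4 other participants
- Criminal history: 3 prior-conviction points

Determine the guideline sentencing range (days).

Base offense level for extortion: 2.
R1 applies (level before this adjustment is 2 < 25, so +1): 2 + 1 = 3.
R2 applies: 3 + 3 = 6.
R3 applies: 6 + 3 = 9.
R4 applies: 9 − 3 = 6.
R5 applies (level before this adjustment is 6 < 9, so +2): 6 + 2 = 8.
Final offense level: 8.
Criminal history: 3 prior points → Category 2 (3-11).
Level 8 falls in the 7-10 band.
Grid: Level 7-10 × Category 2 = 870-1080 days.

870-1080 days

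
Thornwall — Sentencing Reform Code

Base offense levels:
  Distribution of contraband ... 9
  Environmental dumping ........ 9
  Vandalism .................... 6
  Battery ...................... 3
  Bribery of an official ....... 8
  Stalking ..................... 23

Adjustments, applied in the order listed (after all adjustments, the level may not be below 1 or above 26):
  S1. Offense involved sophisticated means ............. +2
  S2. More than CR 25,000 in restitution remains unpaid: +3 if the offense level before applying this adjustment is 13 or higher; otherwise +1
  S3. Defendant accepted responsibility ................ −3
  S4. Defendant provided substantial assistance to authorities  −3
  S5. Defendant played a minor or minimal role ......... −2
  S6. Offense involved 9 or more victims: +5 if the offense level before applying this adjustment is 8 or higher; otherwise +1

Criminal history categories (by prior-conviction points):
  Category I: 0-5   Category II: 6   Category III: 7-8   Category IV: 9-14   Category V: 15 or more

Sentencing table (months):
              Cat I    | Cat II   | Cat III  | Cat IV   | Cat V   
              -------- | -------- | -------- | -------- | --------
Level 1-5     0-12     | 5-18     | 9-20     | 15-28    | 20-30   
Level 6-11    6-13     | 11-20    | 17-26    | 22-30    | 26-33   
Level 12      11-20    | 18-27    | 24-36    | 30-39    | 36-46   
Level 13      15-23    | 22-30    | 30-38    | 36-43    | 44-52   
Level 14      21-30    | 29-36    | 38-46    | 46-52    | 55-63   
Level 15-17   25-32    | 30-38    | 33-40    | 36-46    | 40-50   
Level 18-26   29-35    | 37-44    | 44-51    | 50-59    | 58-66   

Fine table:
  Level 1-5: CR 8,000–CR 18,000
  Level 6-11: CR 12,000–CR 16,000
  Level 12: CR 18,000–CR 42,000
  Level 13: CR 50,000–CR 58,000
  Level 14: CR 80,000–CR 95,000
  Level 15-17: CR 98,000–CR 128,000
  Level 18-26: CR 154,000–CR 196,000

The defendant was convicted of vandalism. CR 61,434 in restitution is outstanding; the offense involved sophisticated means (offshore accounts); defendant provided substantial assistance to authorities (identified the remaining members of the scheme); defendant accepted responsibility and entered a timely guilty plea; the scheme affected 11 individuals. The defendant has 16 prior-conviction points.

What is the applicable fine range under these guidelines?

CR 8,000–CR 18,000

Base offense level for vandalism: 6.
S1 applies: 6 + 2 = 8.
S2 applies (level before this adjustment is 8 < 13, so +1): 8 + 1 = 9.
S3 applies: 9 − 3 = 6.
S4 applies: 6 − 3 = 3.
S5 does not apply.
S6 applies (level before this adjustment is 3 < 8, so +1): 3 + 1 = 4.
Final offense level: 4.
Level 4 falls in the 1-5 band.
Fine table: Level 1-5 → CR 8,000–CR 18,000.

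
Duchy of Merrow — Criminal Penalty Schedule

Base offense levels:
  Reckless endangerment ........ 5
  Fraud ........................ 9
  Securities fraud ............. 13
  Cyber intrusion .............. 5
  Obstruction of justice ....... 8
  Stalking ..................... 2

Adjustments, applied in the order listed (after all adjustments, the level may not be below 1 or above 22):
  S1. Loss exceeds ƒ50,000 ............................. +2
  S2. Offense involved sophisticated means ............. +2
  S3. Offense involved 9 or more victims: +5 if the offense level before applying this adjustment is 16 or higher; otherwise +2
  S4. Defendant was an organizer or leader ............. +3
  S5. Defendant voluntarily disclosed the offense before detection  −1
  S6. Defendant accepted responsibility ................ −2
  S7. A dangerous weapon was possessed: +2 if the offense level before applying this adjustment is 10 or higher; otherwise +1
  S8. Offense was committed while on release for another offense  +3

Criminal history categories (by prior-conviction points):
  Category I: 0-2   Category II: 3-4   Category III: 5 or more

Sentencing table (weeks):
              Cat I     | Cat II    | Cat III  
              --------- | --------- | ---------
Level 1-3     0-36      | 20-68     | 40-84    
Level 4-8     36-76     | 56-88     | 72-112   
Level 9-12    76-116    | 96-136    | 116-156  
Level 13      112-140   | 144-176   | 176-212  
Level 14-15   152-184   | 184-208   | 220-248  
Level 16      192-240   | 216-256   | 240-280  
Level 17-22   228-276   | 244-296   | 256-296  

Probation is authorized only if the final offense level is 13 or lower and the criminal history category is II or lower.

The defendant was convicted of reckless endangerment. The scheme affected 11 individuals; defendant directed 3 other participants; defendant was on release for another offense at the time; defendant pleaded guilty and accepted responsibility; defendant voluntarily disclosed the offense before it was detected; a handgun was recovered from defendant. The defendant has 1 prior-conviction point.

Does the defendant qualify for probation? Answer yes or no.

Yes

Base offense level for reckless endangerment: 5.
S1 does not apply.
S3 applies (level before this adjustment is 5 < 16, so +2): 5 + 2 = 7.
S4 applies: 7 + 3 = 10.
S5 applies: 10 − 1 = 9.
S6 applies: 9 − 2 = 7.
S7 applies (level before this adjustment is 7 < 10, so +1): 7 + 1 = 8.
S8 applies: 8 + 3 = 11.
Final offense level: 11.
Criminal history: 1 prior point → Category I (0-2).
Level 11 falls in the 9-12 band.
Grid: Level 9-12 × Category I = 76-116 weeks.
Probation check: level 11 ≤ 13 and category I ≤ II → eligible.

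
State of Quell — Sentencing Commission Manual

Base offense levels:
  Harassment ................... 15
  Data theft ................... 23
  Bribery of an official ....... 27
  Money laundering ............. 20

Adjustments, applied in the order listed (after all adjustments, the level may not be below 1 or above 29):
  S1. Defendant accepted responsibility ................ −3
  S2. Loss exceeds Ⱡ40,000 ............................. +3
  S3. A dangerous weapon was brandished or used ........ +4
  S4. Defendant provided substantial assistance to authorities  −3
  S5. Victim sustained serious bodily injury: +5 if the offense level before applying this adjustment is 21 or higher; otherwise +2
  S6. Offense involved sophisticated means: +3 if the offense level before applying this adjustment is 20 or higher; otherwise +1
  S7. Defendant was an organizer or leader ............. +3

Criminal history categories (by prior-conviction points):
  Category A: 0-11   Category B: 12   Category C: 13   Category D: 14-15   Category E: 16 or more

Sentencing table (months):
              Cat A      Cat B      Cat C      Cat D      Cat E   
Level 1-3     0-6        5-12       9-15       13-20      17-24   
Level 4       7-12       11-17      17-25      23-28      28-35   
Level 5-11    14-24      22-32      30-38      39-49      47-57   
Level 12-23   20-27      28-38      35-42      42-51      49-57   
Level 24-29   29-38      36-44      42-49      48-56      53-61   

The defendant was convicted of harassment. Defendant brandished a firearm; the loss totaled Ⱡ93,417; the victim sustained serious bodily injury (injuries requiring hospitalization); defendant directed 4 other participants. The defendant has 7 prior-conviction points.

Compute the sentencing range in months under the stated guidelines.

Base offense level for harassment: 15.
S2 applies: 15 + 3 = 18.
S3 applies: 18 + 4 = 22.
S4 does not apply.
S5 applies (level before this adjustment is 22 ≥ 21, so +5): 22 + 5 = 27.
S6 does not apply.
S7 applies: 27 + 3 = 30.
Level 30 exceeds the maximum of 29; capped at 29.
Final offense level: 29.
Criminal history: 7 prior points → Category A (0-11).
Level 29 falls in the 24-29 band.
Grid: Level 24-29 × Category A = 29-38 months.

29-38 months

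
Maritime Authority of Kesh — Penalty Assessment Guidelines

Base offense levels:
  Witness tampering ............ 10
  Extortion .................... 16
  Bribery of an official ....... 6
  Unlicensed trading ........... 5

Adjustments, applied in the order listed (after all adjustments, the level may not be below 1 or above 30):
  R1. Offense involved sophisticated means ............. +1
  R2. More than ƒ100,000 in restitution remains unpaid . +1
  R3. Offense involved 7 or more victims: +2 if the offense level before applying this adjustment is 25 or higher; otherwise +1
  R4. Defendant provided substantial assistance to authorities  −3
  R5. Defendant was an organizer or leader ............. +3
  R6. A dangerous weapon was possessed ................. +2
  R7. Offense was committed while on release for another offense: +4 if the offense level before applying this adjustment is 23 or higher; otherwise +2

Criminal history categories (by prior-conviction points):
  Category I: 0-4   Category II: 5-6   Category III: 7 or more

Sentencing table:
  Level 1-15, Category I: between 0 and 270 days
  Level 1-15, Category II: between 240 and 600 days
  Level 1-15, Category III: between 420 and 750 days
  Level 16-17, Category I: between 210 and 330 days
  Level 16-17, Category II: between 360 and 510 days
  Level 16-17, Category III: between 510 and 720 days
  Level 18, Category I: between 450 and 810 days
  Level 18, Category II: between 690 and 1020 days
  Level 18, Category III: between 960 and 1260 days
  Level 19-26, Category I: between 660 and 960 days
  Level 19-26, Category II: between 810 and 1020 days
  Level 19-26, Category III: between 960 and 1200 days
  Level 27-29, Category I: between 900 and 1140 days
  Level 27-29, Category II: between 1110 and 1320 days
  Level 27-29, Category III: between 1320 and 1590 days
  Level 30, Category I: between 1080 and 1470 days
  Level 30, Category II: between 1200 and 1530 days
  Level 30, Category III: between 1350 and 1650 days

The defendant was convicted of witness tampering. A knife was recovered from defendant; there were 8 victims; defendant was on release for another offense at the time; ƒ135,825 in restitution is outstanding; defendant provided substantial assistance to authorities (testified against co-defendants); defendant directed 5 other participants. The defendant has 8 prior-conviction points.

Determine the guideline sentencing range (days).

510-720 days

Base offense level for witness tampering: 10.
R2 applies: 10 + 1 = 11.
R3 applies (level before this adjustment is 11 < 25, so +1): 11 + 1 = 12.
R4 applies: 12 − 3 = 9.
R5 applies: 9 + 3 = 12.
R6 applies: 12 + 2 = 14.
R7 applies (level before this adjustment is 14 < 23, so +2): 14 + 2 = 16.
Final offense level: 16.
Criminal history: 8 prior points → Category III (7+).
Level 16 falls in the 16-17 band.
Grid: Level 16-17 × Category III = 510-720 days.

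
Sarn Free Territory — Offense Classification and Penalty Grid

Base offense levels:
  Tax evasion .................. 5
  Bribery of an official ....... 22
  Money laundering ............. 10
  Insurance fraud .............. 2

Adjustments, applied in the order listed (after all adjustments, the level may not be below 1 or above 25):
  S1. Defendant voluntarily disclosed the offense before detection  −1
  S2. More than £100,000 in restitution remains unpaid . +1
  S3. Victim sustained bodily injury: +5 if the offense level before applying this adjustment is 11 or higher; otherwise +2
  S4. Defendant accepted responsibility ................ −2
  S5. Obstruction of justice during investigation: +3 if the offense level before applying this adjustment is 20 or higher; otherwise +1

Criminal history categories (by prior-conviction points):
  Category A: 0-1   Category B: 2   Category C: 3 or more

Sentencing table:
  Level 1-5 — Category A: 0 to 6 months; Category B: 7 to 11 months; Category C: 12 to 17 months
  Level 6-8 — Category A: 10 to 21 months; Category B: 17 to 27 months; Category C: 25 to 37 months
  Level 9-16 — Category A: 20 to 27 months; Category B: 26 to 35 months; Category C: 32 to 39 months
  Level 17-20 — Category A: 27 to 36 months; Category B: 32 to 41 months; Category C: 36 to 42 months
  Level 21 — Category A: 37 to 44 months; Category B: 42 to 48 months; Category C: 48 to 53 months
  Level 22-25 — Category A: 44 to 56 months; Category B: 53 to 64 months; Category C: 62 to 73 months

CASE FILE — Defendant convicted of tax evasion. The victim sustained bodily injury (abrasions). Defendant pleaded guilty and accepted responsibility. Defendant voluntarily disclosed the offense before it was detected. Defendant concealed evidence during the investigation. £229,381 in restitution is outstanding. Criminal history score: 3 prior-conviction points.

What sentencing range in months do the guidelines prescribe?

25-37 months

Base offense level for tax evasion: 5.
S1 applies: 5 − 1 = 4.
S2 applies: 4 + 1 = 5.
S3 applies (level before this adjustment is 5 < 11, so +2): 5 + 2 = 7.
S4 applies: 7 − 2 = 5.
S5 applies (level before this adjustment is 5 < 20, so +1): 5 + 1 = 6.
Final offense level: 6.
Criminal history: 3 prior points → Category C (3+).
Level 6 falls in the 6-8 band.
Grid: Level 6-8 × Category C = 25-37 months.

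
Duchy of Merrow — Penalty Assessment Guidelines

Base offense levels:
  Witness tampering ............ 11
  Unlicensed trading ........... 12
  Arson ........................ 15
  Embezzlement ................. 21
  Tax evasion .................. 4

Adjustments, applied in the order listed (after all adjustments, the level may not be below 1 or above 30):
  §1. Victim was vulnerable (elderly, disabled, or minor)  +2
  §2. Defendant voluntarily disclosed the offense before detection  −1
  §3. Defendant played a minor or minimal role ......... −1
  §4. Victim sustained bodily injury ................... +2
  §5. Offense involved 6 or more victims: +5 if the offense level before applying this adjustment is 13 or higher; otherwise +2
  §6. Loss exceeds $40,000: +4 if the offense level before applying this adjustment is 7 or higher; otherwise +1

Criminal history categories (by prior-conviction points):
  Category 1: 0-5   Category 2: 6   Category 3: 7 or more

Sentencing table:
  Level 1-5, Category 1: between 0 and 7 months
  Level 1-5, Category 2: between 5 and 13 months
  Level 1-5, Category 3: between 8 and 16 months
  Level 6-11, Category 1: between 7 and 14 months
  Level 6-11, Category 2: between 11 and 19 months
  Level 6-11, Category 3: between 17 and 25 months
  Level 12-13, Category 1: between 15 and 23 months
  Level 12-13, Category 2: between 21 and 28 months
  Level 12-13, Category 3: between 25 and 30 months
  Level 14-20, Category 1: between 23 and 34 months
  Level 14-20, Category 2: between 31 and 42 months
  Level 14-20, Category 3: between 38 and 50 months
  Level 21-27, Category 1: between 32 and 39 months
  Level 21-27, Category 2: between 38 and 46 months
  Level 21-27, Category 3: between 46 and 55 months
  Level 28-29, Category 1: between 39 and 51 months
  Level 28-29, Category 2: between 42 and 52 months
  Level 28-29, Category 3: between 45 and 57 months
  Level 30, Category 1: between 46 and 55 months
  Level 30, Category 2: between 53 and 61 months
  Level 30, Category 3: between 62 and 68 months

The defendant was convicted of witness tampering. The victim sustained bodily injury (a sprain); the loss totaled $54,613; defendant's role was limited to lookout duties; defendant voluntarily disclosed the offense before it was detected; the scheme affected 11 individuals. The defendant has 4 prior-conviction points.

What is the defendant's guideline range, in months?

Base offense level for witness tampering: 11.
§1 does not apply.
§2 applies: 11 − 1 = 10.
§3 applies: 10 − 1 = 9.
§4 applies: 9 + 2 = 11.
§5 applies (level before this adjustment is 11 < 13, so +2): 11 + 2 = 13.
§6 applies (level before this adjustment is 13 ≥ 7, so +4): 13 + 4 = 17.
Final offense level: 17.
Criminal history: 4 prior points → Category 1 (0-5).
Level 17 falls in the 14-20 band.
Grid: Level 14-20 × Category 1 = 23-34 months.

23-34 months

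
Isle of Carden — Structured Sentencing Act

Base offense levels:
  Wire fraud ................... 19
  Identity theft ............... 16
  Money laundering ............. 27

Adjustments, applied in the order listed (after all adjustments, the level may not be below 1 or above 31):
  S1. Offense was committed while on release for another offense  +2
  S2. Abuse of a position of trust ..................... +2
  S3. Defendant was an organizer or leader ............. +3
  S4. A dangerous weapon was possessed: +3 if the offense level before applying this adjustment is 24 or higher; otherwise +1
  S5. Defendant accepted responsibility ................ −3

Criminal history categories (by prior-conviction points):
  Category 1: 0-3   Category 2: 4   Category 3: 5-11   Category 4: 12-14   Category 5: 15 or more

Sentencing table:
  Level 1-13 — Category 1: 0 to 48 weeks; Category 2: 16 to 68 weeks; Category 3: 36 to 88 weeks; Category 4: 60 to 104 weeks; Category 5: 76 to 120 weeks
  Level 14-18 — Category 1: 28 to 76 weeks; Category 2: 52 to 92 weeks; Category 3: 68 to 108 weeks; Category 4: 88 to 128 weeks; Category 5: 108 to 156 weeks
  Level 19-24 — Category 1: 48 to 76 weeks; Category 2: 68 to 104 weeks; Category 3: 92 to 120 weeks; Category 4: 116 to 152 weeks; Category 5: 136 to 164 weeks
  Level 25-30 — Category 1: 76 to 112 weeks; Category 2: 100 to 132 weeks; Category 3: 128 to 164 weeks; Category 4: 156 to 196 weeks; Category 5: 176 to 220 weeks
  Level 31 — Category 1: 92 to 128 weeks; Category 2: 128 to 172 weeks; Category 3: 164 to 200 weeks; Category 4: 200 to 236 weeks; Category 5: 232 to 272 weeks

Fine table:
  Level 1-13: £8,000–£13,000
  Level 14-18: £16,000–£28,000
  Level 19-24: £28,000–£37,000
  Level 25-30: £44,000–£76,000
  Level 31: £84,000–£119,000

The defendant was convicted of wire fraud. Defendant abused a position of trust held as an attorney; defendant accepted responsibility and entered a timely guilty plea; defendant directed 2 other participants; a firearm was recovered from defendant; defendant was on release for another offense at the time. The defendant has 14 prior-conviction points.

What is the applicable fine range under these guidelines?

£44,000–£76,000

Base offense level for wire fraud: 19.
S1 applies: 19 + 2 = 21.
S2 applies: 21 + 2 = 23.
S3 applies: 23 + 3 = 26.
S4 applies (level before this adjustment is 26 ≥ 24, so +3): 26 + 3 = 29.
S5 applies: 29 − 3 = 26.
Final offense level: 26.
Level 26 falls in the 25-30 band.
Fine table: Level 25-30 → £44,000–£76,000.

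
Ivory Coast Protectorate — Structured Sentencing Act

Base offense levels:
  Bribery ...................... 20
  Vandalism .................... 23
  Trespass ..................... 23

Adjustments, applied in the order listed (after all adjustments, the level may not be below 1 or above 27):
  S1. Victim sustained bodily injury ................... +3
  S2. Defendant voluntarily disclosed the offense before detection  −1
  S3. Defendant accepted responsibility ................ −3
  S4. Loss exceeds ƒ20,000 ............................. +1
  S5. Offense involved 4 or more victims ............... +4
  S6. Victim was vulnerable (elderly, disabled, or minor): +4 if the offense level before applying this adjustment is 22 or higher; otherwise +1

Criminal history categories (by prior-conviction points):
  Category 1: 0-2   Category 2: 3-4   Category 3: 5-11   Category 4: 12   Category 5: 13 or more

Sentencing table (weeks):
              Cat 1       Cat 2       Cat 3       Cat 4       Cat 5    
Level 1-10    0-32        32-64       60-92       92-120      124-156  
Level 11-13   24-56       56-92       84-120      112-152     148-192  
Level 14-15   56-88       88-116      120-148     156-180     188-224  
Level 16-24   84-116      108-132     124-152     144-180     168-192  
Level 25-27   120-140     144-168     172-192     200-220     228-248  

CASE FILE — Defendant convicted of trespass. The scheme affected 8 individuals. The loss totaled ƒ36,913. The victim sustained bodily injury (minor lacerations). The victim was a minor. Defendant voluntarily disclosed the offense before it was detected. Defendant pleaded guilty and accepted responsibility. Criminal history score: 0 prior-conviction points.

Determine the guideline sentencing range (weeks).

120-140 weeks

Base offense level for trespass: 23.
S1 applies: 23 + 3 = 26.
S2 applies: 26 − 1 = 25.
S3 applies: 25 − 3 = 22.
S4 applies: 22 + 1 = 23.
S5 applies: 23 + 4 = 27.
S6 applies (level before this adjustment is 27 ≥ 22, so +4): 27 + 4 = 31.
Level 31 exceeds the maximum of 27; capped at 27.
Final offense level: 27.
Criminal history: 0 prior points → Category 1 (0-2).
Level 27 falls in the 25-27 band.
Grid: Level 25-27 × Category 1 = 120-140 weeks.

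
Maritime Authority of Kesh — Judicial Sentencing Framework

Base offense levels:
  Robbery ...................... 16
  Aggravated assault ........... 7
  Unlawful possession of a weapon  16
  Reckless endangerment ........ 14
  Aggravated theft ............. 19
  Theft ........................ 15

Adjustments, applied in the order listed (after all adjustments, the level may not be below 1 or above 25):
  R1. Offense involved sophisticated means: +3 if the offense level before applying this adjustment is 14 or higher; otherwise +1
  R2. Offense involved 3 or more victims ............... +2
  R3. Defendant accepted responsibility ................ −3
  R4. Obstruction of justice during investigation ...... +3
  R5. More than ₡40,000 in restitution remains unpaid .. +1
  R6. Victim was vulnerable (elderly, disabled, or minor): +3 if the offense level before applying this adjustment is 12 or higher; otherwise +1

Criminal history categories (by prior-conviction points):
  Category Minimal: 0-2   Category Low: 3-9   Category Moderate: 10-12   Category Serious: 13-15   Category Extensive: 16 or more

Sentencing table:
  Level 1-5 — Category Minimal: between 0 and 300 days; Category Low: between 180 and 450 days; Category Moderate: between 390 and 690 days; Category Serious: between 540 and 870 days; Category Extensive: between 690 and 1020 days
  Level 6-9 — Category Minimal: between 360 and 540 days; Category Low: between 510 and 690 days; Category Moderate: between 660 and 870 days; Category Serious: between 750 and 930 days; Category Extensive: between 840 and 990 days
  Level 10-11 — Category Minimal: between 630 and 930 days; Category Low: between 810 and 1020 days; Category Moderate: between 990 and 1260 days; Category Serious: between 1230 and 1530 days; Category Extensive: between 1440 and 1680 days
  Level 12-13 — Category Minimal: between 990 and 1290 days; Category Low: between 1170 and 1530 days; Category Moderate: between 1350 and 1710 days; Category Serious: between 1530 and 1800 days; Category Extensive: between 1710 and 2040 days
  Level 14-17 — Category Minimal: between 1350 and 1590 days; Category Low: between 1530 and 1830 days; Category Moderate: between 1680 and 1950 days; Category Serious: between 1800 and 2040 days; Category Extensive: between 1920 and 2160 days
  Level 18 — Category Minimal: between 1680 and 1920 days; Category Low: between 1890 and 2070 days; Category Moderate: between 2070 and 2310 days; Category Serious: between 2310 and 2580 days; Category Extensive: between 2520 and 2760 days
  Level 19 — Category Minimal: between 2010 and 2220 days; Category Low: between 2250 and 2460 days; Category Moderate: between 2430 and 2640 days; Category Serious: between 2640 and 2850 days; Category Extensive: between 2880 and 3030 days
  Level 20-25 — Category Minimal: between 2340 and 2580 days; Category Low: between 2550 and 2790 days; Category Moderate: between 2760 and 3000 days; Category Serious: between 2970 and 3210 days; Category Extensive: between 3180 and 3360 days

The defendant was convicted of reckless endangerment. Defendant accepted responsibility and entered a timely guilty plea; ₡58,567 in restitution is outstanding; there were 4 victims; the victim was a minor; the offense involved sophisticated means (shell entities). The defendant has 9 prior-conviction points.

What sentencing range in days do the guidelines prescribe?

2550-2790 days

Base offense level for reckless endangerment: 14.
R1 applies (level before this adjustment is 14 ≥ 14, so +3): 14 + 3 = 17.
R2 applies: 17 + 2 = 19.
R3 applies: 19 − 3 = 16.
R4 does not apply.
R5 applies: 16 + 1 = 17.
R6 applies (level before this adjustment is 17 ≥ 12, so +3): 17 + 3 = 20.
Final offense level: 20.
Criminal history: 9 prior points → Category Low (3-9).
Level 20 falls in the 20-25 band.
Grid: Level 20-25 × Category Low = 2550-2790 days.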